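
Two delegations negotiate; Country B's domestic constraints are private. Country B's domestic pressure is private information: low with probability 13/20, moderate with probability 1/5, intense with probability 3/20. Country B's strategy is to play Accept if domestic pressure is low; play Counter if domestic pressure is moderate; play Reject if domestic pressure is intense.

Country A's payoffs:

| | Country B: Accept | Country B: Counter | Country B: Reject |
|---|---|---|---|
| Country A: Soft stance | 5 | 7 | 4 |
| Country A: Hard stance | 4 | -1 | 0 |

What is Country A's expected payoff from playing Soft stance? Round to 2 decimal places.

E[Soft stance] = 13/20·5 + 1/5·7 + 3/20·4 = 13/4 + 7/5 + 3/5 = 21/4

5.25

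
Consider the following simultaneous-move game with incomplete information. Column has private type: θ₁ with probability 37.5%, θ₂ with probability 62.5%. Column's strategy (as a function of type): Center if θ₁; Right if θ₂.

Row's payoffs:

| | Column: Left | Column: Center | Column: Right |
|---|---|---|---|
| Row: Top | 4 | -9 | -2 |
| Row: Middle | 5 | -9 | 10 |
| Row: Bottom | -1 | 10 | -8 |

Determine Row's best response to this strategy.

E[Top] = 0.375·(-9) + 0.625·(-2) = -4.625
E[Middle] = 0.375·(-9) + 0.625·(10) = 2.875
E[Bottom] = 0.375·(10) + 0.625·(-8) = -1.25
Best response: Middle (2.875 is the largest).

Middle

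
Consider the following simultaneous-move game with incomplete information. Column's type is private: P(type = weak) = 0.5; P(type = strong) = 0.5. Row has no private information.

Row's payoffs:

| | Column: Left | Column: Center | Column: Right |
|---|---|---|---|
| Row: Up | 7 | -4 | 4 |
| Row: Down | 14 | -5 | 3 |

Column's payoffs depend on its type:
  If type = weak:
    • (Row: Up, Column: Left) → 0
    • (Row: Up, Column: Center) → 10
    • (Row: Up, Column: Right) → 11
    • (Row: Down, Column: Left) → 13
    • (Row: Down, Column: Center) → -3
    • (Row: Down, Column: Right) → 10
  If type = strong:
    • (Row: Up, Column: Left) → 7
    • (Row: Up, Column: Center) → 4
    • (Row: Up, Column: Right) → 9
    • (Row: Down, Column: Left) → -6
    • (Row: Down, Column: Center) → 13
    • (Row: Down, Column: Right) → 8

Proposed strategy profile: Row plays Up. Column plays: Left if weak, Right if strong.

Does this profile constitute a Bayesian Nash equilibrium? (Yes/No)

Row plays Up: E[Up] = 0.5·(7) + 0.5·(4) = 5.5; E[Down] = 8.5. Not best-responding. ✗
Column (type weak), facing Up: Left gives 0, Center gives 10, Right gives 11. Proposed Left is not best — profitable deviation exists. ✗
Column (type strong), facing Up: Left gives 7, Center gives 4, Right gives 9. Proposed Right is best. ✓

No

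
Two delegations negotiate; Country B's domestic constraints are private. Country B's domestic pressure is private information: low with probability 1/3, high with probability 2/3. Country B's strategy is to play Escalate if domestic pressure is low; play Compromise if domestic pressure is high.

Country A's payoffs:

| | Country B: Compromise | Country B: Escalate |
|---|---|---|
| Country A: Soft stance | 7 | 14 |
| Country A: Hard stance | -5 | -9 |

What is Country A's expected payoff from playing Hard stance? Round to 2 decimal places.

-6.33

E[Hard stance] = 1/3·(-9) + 2/3·(-5) = (-3) + (-10/3) = -19/3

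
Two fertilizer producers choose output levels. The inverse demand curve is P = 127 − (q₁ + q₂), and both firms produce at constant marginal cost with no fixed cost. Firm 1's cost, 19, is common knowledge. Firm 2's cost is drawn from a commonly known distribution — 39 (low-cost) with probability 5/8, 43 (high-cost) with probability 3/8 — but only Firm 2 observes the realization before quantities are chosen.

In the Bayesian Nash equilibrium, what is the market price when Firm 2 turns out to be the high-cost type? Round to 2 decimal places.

Type-c best response for Firm 2: q₂(c) = (127 − c)/2 − q₁/2.
Firm 1 maximizes expected profit; its first-order condition is 127 − 2q₁ − E[q₂] − 19 = 0.
Substituting E[q₂] and solving: E[c₂] = 40.5, so q₁ = (127 − 2·19 + 40.5)/3 = 43.1667.
q₂(high-cost) = 20.4167, so P = 127 − (43.1667 + 20.4167) = 63.4167.

63.42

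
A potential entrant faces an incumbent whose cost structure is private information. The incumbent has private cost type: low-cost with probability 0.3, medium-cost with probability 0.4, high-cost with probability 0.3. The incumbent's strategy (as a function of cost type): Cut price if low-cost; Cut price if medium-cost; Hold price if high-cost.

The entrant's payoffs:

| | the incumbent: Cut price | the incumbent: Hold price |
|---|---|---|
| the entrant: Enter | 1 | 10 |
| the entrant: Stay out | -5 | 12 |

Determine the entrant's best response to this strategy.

E[Enter] = 0.3·(1) + 0.4·(1) + 0.3·(10) = 3.7
E[Stay out] = 0.3·(-5) + 0.4·(-5) + 0.3·(12) = 0.1
Best response: Enter (3.7 is the largest).

Enter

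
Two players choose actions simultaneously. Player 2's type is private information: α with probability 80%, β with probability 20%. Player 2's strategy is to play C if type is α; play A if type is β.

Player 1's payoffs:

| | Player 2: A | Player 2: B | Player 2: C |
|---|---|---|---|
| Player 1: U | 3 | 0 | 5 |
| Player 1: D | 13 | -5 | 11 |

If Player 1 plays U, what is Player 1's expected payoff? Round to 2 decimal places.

Take the expectation over Player 2's type, weighting each type's action by its prior probability.
E[U] = 0.8·5 + 0.2·3 = 4 + 0.6 = 4.6

4.60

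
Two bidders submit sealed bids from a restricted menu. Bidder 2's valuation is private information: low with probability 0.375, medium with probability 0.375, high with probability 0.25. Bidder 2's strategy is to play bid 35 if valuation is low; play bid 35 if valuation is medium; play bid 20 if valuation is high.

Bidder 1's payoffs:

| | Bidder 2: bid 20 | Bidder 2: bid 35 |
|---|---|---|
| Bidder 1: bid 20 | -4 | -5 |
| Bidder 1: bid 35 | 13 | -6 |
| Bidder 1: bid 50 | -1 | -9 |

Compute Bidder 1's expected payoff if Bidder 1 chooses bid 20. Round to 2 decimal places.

-4.75

E[bid 20] = 0.375·(-5) + 0.375·(-5) + 0.25·(-4) = (-1.875) + (-1.875) + (-1) = -4.75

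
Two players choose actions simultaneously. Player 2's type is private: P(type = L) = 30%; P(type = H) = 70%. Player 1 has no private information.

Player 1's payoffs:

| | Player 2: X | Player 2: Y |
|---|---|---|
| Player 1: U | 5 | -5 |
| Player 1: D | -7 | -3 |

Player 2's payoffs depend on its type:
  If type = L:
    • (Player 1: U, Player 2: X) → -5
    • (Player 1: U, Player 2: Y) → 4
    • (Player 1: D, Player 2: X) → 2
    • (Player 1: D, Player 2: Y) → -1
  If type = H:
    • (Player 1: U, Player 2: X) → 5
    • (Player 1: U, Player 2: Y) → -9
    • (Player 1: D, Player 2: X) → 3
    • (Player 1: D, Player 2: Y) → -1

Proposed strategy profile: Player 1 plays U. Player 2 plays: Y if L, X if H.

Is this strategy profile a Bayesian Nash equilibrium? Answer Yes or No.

A profile is a BNE iff every type of every player is best-responding given beliefs about the other side.
Player 1 plays U: E[U] = 0.3·(-5) + 0.7·(5) = 2; E[D] = -5.8. Best-responding. ✓
Player 2 (type L), facing U: X gives -5, Y gives 4. Proposed Y is best. ✓
Player 2 (type H), facing U: X gives 5, Y gives -9. Proposed X is best. ✓

Yes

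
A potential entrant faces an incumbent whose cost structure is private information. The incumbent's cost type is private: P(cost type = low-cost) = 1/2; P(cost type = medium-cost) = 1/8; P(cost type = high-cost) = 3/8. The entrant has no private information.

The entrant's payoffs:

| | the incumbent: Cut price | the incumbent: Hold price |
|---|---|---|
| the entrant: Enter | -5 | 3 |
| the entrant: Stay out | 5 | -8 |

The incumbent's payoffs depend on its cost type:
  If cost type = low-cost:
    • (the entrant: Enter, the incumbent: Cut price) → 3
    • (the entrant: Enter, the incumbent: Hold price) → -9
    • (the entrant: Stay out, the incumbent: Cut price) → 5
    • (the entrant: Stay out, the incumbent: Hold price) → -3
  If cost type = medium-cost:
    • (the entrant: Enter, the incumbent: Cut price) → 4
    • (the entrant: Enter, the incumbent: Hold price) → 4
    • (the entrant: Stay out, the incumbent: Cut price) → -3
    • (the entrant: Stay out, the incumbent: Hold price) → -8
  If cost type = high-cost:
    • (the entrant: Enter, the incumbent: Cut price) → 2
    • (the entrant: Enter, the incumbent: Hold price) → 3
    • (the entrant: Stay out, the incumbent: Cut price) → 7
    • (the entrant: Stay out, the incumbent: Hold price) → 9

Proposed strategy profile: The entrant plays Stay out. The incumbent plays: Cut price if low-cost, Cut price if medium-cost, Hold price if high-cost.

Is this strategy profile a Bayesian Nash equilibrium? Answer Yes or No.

A profile is a BNE iff every type of every player is best-responding given beliefs about the other side.
The entrant plays Stay out: E[Stay out] = 1/2·(5) + 1/8·(5) + 3/8·(-8) = 1/8; E[Enter] = -2. Best-responding. ✓
The incumbent (cost type low-cost), facing Stay out: Cut price gives 5, Hold price gives -3. Proposed Cut price is best. ✓
The incumbent (cost type medium-cost), facing Stay out: Cut price gives -3, Hold price gives -8. Proposed Cut price is best. ✓
The incumbent (cost type high-cost), facing Stay out: Cut price gives 7, Hold price gives 9. Proposed Hold price is best. ✓

Yes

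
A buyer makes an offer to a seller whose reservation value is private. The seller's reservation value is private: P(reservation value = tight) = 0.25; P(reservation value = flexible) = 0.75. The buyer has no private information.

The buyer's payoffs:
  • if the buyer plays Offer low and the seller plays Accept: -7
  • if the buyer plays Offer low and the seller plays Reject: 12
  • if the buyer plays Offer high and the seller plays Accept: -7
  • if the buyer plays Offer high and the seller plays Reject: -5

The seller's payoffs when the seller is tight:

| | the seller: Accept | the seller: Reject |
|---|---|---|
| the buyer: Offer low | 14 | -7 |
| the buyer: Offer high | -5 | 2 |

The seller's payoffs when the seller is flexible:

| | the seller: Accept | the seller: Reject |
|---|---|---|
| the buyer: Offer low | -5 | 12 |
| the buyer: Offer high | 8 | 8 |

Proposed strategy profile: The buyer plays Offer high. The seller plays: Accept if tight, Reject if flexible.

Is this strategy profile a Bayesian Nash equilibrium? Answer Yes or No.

The buyer plays Offer high: E[Offer high] = 0.25·(-7) + 0.75·(-5) = -5.5; E[Offer low] = 7.25. Not best-responding. ✗
The seller (reservation value tight), facing Offer high: Accept gives -5, Reject gives 2. Proposed Accept is not best — profitable deviation exists. ✗
The seller (reservation value flexible), facing Offer high: Accept gives 8, Reject gives 8. Proposed Reject is best. ✓

No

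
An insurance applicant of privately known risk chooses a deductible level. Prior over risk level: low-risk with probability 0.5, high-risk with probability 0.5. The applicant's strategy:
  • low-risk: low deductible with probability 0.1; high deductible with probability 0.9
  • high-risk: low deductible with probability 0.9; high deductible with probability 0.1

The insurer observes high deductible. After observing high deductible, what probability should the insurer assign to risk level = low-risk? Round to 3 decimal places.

0.900

P(high deductible) = 0.5·0.9 + 0.5·0.1 = 0.5
P(low-risk | high deductible) = (0.5·0.9) / 0.5 = 0.45 / 0.5 = 0.9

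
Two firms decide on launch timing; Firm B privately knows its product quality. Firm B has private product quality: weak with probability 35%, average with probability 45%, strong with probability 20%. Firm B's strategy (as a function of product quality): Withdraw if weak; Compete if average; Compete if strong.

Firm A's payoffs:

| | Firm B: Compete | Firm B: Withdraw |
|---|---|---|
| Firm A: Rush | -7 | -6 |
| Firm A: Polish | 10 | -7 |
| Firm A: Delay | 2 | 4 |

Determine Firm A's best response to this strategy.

Polish

Compute Firm A's expected payoff for each action, taking the expectation over Firm B's type.
E[Rush] = 0.35·(-6) + 0.45·(-7) + 0.2·(-7) = -6.65
E[Polish] = 0.35·(-7) + 0.45·(10) + 0.2·(10) = 4.05
E[Delay] = 0.35·(4) + 0.45·(2) + 0.2·(2) = 2.7
Best response: Polish (4.05 is the largest).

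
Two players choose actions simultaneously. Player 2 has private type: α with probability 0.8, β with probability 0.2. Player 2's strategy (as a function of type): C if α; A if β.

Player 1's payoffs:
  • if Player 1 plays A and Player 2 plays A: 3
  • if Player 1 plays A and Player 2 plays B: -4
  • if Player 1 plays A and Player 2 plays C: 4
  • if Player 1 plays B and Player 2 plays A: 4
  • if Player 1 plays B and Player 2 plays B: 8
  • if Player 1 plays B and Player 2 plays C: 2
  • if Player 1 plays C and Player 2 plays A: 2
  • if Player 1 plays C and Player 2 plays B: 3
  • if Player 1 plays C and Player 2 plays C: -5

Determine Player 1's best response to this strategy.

A

E[A] = 0.8·(4) + 0.2·(3) = 3.8
E[B] = 0.8·(2) + 0.2·(4) = 2.4
E[C] = 0.8·(-5) + 0.2·(2) = -3.6
Best response: A (3.8 is the largest).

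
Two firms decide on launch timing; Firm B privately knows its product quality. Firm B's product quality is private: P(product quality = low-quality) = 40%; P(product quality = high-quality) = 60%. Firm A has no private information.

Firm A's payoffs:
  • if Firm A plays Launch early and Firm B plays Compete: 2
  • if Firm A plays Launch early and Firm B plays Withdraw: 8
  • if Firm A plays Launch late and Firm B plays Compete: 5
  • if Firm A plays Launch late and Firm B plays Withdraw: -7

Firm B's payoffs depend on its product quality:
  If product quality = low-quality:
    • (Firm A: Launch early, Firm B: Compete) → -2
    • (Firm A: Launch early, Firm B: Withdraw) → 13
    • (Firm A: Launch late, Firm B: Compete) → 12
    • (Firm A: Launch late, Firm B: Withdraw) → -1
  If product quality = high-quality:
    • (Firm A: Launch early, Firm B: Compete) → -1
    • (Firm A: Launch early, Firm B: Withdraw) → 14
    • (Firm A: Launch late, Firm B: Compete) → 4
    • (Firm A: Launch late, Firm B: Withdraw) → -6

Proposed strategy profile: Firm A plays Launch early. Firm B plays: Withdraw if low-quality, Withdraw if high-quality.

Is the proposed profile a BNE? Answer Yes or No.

Yes

Firm A plays Launch early: E[Launch early] = 0.4·(8) + 0.6·(8) = 8; E[Launch late] = -7. Best-responding. ✓
Firm B (product quality low-quality), facing Launch early: Compete gives -2, Withdraw gives 13. Proposed Withdraw is best. ✓
Firm B (product quality high-quality), facing Launch early: Compete gives -1, Withdraw gives 14. Proposed Withdraw is best. ✓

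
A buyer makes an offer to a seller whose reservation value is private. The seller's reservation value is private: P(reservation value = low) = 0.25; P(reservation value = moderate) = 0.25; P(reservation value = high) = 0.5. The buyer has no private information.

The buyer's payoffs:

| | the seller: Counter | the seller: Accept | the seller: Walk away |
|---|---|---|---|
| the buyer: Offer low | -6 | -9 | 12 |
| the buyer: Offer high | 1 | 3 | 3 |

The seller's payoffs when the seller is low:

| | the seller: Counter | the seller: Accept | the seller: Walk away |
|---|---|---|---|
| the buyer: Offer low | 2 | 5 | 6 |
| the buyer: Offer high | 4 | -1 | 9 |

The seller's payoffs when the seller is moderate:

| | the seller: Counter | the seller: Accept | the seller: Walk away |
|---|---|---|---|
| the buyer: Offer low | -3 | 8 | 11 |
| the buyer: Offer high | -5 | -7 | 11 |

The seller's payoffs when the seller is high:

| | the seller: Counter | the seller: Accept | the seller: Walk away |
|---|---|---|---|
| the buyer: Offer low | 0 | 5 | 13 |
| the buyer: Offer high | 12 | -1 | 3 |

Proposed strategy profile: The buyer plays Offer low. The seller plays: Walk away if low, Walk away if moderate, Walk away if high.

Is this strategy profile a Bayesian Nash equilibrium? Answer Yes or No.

Yes

The buyer plays Offer low: E[Offer low] = 0.25·(12) + 0.25·(12) + 0.5·(12) = 12; E[Offer high] = 3. Best-responding. ✓
The seller (reservation value low), facing Offer low: Counter gives 2, Accept gives 5, Walk away gives 6. Proposed Walk away is best. ✓
The seller (reservation value moderate), facing Offer low: Counter gives -3, Accept gives 8, Walk away gives 11. Proposed Walk away is best. ✓
The seller (reservation value high), facing Offer low: Counter gives 0, Accept gives 5, Walk away gives 13. Proposed Walk away is best. ✓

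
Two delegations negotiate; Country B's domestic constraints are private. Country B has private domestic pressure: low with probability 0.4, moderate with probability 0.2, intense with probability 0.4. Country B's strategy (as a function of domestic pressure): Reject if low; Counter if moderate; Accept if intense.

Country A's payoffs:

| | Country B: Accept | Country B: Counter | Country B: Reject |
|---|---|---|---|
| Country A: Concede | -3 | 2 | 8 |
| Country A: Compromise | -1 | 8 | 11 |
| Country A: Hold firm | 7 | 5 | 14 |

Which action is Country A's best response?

Hold firm

E[Concede] = 0.4·(8) + 0.2·(2) + 0.4·(-3) = 2.4
E[Compromise] = 0.4·(11) + 0.2·(8) + 0.4·(-1) = 5.6
E[Hold firm] = 0.4·(14) + 0.2·(5) + 0.4·(7) = 9.4
Best response: Hold firm (9.4 is the largest).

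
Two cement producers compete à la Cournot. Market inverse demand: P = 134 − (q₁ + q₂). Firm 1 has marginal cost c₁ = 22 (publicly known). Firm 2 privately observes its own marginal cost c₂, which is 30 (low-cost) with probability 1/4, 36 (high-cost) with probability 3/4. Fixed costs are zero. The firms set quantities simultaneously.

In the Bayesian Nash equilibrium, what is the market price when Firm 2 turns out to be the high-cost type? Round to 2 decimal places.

Each type of Firm 2 best-responds to q₁; Firm 1 best-responds to the expected q₂ over Firm 2's types.
Firm 2 with cost c maximizes (134 − (q₁+q₂) − c)·q₂, giving q₂(c) = (134 − c − q₁)/2.
E[c₂] = 1/4·30 + 3/4·36 = 34.5
Firm 1's FOC against E[q₂] yields q₁ = (134 − 2·22 + E[c₂])/3 = (134 − 44 + 34.5)/3 = 41.5.
q₂(high-cost) = 28.25, so P = 134 − (41.5 + 28.25) = 64.25.

64.25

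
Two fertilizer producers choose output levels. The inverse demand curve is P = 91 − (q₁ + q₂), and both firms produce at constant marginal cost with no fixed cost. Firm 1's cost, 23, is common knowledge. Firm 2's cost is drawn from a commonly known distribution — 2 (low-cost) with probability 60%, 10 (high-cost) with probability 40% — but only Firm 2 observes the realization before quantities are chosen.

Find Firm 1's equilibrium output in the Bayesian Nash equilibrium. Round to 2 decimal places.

16.73

Firm 2 with cost c maximizes (91 − (q₁+q₂) − c)·q₂, giving q₂(c) = (91 − c − q₁)/2.
E[c₂] = 0.6·2 + 0.4·10 = 5.2
Firm 1's FOC against E[q₂] yields q₁ = (91 − 2·23 + E[c₂])/3 = (91 − 46 + 5.2)/3 = 16.7333.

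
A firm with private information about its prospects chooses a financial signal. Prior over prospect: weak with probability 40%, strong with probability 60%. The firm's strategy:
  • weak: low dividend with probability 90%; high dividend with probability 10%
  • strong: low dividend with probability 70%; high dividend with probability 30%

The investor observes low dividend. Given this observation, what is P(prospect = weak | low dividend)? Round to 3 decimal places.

0.462

P(low dividend) = 0.4·0.9 + 0.6·0.7 = 0.78
P(weak | low dividend) = (0.4·0.9) / 0.78 = 0.36 / 0.78 = 0.461538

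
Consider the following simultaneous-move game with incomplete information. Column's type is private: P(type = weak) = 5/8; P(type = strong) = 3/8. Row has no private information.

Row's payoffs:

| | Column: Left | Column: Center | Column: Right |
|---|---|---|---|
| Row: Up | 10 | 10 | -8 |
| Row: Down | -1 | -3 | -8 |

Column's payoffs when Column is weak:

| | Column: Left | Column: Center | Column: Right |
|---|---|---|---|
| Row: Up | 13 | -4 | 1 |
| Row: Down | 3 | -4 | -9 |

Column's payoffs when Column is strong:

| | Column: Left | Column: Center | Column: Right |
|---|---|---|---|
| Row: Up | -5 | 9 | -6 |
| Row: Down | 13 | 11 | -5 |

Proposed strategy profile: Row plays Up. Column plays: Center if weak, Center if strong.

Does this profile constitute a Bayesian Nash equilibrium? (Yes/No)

Row plays Up: E[Up] = 5/8·(10) + 3/8·(10) = 10; E[Down] = -3. Best-responding. ✓
Column (type weak), facing Up: Left gives 13, Center gives -4, Right gives 1. Proposed Center is not best — profitable deviation exists. ✗
Column (type strong), facing Up: Left gives -5, Center gives 9, Right gives -6. Proposed Center is best. ✓

No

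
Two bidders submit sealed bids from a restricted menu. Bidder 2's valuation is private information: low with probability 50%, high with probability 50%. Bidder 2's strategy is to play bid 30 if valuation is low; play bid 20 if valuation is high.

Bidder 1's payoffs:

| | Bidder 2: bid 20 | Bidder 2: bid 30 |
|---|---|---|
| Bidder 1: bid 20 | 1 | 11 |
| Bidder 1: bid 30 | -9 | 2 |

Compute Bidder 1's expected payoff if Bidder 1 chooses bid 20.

6

Take the expectation over Bidder 2's valuation, weighting each type's action by its prior probability.
E[bid 20] = 0.5·11 + 0.5·1 = 5.5 + 0.5 = 6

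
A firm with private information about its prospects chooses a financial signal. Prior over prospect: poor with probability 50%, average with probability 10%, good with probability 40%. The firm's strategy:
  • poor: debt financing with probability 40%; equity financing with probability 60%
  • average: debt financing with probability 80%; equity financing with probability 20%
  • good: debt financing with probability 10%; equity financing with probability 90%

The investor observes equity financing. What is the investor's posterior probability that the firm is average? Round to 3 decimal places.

0.029

P(equity financing) = 0.5·0.6 + 0.1·0.2 + 0.4·0.9 = 0.68
P(average | equity financing) = (0.1·0.2) / 0.68 = 0.02 / 0.68 = 0.0294118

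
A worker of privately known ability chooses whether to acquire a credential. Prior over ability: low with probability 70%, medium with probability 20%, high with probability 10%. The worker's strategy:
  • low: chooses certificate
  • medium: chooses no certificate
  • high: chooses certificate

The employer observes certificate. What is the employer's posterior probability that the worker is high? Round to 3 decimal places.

Apply Bayes' rule using the sender's strategy as the likelihood.
P(certificate) = 0.7·1 + 0.2·0 + 0.1·1 = 0.8
P(high | certificate) = (0.1·1) / 0.8 = 0.1 / 0.8 = 0.125

0.125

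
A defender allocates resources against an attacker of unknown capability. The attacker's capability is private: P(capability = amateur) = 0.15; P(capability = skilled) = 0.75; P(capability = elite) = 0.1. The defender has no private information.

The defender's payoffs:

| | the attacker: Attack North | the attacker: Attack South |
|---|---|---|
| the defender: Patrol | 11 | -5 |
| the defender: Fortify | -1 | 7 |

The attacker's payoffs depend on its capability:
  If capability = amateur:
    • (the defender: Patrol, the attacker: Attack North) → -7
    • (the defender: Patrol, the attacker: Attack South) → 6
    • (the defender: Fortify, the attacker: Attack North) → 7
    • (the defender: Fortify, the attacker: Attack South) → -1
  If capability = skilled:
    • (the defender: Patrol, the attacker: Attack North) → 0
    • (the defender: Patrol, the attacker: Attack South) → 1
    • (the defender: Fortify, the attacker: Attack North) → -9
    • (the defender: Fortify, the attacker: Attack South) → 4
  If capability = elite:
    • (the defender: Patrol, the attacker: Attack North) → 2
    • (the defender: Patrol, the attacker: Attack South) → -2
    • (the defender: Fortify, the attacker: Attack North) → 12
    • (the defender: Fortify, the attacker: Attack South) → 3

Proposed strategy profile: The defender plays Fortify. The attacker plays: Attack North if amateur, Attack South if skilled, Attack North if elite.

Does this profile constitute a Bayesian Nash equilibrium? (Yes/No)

Yes

A profile is a BNE iff every type of every player is best-responding given beliefs about the other side.
The defender plays Fortify: E[Fortify] = 0.15·(-1) + 0.75·(7) + 0.1·(-1) = 5; E[Patrol] = -1. Best-responding. ✓
The attacker (capability amateur), facing Fortify: Attack North gives 7, Attack South gives -1. Proposed Attack North is best. ✓
The attacker (capability skilled), facing Fortify: Attack North gives -9, Attack South gives 4. Proposed Attack South is best. ✓
The attacker (capability elite), facing Fortify: Attack North gives 12, Attack South gives 3. Proposed Attack North is best. ✓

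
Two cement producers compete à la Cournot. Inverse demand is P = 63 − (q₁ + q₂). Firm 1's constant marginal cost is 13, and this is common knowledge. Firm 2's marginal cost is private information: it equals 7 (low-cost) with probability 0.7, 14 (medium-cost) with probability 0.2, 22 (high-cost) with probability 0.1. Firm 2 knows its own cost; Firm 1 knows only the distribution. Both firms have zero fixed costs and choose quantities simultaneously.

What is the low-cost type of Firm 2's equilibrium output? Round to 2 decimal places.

20.18

Firm 2 with cost c maximizes (63 − (q₁+q₂) − c)·q₂, giving q₂(c) = (63 − c − q₁)/2.
E[c₂] = 0.7·7 + 0.2·14 + 0.1·22 = 9.9
Firm 1's FOC against E[q₂] yields q₁ = (63 − 2·13 + E[c₂])/3 = (63 − 26 + 9.9)/3 = 15.6333.
q₂(low-cost) = (63 − 7 − 15.6333)/2 = 20.1833.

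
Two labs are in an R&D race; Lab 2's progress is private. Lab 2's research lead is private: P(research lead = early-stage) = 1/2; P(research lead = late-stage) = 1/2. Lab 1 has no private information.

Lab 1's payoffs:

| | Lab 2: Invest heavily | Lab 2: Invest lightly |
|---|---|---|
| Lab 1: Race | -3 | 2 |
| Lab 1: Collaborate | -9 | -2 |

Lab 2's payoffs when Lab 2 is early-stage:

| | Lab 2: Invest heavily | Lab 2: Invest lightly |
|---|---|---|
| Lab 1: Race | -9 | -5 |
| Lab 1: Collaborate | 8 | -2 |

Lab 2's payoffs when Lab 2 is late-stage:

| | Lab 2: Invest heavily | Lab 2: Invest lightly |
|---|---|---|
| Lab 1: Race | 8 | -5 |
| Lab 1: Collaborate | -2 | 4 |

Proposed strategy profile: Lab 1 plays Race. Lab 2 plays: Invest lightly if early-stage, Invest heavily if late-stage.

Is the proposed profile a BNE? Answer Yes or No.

Yes

A profile is a BNE iff every type of every player is best-responding given beliefs about the other side.
Lab 1 plays Race: E[Race] = 1/2·(2) + 1/2·(-3) = -1/2; E[Collaborate] = -11/2. Best-responding. ✓
Lab 2 (research lead early-stage), facing Race: Invest heavily gives -9, Invest lightly gives -5. Proposed Invest lightly is best. ✓
Lab 2 (research lead late-stage), facing Race: Invest heavily gives 8, Invest lightly gives -5. Proposed Invest heavily is best. ✓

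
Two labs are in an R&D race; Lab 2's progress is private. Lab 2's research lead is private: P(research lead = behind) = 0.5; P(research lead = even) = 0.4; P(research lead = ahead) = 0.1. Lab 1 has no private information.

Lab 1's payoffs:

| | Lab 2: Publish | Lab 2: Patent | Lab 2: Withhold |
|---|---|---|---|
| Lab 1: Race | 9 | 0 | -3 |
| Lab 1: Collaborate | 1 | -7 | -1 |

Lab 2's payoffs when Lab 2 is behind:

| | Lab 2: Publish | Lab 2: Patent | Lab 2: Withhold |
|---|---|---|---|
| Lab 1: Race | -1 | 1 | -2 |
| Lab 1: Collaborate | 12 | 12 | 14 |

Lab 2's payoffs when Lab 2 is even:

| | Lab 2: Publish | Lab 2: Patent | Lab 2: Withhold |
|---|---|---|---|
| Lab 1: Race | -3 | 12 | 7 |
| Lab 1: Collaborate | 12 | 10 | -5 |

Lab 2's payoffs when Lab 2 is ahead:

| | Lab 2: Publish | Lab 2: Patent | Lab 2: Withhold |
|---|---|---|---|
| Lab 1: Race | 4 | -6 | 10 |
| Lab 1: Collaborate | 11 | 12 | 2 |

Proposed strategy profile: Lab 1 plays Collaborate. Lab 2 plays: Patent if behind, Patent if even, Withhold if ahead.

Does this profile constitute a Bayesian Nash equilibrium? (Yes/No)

Lab 1 plays Collaborate: E[Collaborate] = 0.5·(-7) + 0.4·(-7) + 0.1·(-1) = -6.4; E[Race] = -0.3. Not best-responding. ✗
Lab 2 (research lead behind), facing Collaborate: Publish gives 12, Patent gives 12, Withhold gives 14. Proposed Patent is not best — profitable deviation exists. ✗
Lab 2 (research lead even), facing Collaborate: Publish gives 12, Patent gives 10, Withhold gives -5. Proposed Patent is not best — profitable deviation exists. ✗
Lab 2 (research lead ahead), facing Collaborate: Publish gives 11, Patent gives 12, Withhold gives 2. Proposed Withhold is not best — profitable deviation exists. ✗

No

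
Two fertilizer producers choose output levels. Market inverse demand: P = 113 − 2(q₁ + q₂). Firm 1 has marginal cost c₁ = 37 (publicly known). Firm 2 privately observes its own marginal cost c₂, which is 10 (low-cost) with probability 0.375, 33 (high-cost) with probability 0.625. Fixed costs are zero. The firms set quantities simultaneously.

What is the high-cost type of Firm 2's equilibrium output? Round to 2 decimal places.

Type-c best response for Firm 2: q₂(c) = (113 − c)/4 − q₁/2.
Firm 1 maximizes expected profit; its first-order condition is 113 − 4q₁ − 2E[q₂] − 37 = 0.
Substituting E[q₂] and solving: E[c₂] = 24.375, so q₁ = (113 − 2·37 + 24.375)/6 = 10.5625.
q₂(high-cost) = (113 − 33 − 2·10.5625)/4 = 14.7188.

14.72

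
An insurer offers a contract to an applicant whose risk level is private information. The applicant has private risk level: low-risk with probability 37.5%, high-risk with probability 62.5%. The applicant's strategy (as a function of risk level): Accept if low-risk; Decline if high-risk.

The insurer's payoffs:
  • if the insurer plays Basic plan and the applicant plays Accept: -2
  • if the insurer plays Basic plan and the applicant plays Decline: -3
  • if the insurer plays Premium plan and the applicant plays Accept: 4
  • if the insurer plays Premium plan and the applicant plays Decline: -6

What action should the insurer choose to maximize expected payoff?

Premium plan

E[Basic plan] = 0.375·(-2) + 0.625·(-3) = -2.625
E[Premium plan] = 0.375·(4) + 0.625·(-6) = -2.25
Best response: Premium plan (-2.25 is the largest).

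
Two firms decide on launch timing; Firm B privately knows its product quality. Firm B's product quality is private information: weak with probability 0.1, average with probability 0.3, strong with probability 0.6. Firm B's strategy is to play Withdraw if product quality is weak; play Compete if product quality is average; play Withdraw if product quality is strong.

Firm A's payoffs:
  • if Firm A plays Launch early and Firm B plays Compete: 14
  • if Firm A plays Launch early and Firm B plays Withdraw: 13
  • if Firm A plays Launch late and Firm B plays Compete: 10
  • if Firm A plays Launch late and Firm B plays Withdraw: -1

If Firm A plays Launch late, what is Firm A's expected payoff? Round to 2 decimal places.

Take the expectation over Firm B's product quality, weighting each type's action by its prior probability.
E[Launch late] = 0.1·(-1) + 0.3·10 + 0.6·(-1) = (-0.1) + 3 + (-0.6) = 2.3

2.30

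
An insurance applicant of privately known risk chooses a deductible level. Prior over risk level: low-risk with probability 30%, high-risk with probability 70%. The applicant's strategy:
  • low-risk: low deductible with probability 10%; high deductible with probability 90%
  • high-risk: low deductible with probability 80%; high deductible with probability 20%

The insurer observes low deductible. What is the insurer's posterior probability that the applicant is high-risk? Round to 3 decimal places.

0.949

P(low deductible) = 0.3·0.1 + 0.7·0.8 = 0.59
P(high-risk | low deductible) = (0.7·0.8) / 0.59 = 0.56 / 0.59 = 0.949153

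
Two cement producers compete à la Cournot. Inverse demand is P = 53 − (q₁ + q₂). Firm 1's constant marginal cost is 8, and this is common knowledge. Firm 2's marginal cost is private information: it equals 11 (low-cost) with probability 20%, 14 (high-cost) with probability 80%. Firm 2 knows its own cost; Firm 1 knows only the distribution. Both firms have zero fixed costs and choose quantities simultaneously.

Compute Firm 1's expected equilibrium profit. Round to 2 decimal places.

Firm 2 with cost c maximizes (53 − (q₁+q₂) − c)·q₂, giving q₂(c) = (53 − c − q₁)/2.
E[c₂] = 0.2·11 + 0.8·14 = 13.4
Firm 1's FOC against E[q₂] yields q₁ = (53 − 2·8 + E[c₂])/3 = (53 − 16 + 13.4)/3 = 16.8.
E[P] = 53 − (q₁ + E[q₂]) = 24.8; Firm 1's expected profit = (E[P] − 8)·q₁ = (24.8 − 8)·16.8 = 282.24.

282.24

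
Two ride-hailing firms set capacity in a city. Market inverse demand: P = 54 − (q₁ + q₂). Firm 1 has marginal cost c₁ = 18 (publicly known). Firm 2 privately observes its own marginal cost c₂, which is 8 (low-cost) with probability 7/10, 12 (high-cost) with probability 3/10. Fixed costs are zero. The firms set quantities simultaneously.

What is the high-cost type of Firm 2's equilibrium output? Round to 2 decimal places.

Firm 2 with cost c maximizes (54 − (q₁+q₂) − c)·q₂, giving q₂(c) = (54 − c − q₁)/2.
E[c₂] = 7/10·8 + 3/10·12 = 9.2
Firm 1's FOC against E[q₂] yields q₁ = (54 − 2·18 + E[c₂])/3 = (54 − 36 + 9.2)/3 = 9.06667.
q₂(high-cost) = (54 − 12 − 9.06667)/2 = 16.4667.

16.47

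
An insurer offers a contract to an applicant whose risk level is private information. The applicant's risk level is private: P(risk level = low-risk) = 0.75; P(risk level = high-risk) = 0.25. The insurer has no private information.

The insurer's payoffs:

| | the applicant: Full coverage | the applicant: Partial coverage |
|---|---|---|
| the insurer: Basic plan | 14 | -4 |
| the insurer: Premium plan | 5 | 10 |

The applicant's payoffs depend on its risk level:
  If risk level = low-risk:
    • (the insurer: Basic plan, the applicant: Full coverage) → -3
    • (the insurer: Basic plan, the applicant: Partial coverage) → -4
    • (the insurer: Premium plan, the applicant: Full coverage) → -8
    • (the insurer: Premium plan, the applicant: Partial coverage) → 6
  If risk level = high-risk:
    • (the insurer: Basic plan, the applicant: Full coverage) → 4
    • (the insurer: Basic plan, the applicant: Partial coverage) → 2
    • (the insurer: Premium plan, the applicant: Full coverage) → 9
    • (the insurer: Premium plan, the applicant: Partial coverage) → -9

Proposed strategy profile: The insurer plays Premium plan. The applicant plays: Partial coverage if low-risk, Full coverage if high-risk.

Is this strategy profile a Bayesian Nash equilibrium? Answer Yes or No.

The insurer plays Premium plan: E[Premium plan] = 0.75·(10) + 0.25·(5) = 8.75; E[Basic plan] = 0.5. Best-responding. ✓
The applicant (risk level low-risk), facing Premium plan: Full coverage gives -8, Partial coverage gives 6. Proposed Partial coverage is best. ✓
The applicant (risk level high-risk), facing Premium plan: Full coverage gives 9, Partial coverage gives -9. Proposed Full coverage is best. ✓

Yes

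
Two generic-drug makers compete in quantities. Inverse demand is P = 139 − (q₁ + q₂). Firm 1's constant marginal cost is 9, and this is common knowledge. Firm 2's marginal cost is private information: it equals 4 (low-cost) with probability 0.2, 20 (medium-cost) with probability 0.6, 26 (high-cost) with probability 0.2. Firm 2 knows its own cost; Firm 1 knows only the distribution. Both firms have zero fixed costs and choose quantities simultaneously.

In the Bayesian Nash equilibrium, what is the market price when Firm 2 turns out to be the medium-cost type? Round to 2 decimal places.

Each type of Firm 2 best-responds to q₁; Firm 1 best-responds to the expected q₂ over Firm 2's types.
Firm 2 with cost c maximizes (139 − (q₁+q₂) − c)·q₂, giving q₂(c) = (139 − c − q₁)/2.
E[c₂] = 0.2·4 + 0.6·20 + 0.2·26 = 18
Firm 1's FOC against E[q₂] yields q₁ = (139 − 2·9 + E[c₂])/3 = (139 − 18 + 18)/3 = 46.3333.
q₂(medium-cost) = 36.3333, so P = 139 − (46.3333 + 36.3333) = 56.3333.

56.33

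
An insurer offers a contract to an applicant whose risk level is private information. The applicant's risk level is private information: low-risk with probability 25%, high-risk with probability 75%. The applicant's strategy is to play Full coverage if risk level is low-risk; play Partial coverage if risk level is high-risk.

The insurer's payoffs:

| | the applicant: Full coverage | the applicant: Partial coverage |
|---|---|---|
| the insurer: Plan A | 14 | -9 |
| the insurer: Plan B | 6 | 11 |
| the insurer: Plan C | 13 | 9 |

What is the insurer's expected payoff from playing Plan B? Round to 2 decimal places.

9.75

Take the expectation over the applicant's risk level, weighting each type's action by its prior probability.
E[Plan B] = 0.25·6 + 0.75·11 = 1.5 + 8.25 = 9.75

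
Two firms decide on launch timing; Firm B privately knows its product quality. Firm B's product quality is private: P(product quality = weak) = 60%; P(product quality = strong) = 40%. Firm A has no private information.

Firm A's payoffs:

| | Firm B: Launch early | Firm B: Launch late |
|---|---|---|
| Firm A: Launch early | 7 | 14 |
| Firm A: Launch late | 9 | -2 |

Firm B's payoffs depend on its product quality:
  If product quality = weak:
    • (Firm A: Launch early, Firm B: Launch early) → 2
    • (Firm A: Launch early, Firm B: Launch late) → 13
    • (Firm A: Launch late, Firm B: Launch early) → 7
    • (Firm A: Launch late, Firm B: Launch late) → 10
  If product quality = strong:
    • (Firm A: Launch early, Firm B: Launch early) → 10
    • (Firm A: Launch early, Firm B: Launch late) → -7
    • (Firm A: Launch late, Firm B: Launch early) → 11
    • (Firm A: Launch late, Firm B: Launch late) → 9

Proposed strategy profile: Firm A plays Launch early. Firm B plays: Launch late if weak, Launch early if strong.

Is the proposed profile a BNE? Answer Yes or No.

Yes

A profile is a BNE iff every type of every player is best-responding given beliefs about the other side.
Firm A plays Launch early: E[Launch early] = 0.6·(14) + 0.4·(7) = 11.2; E[Launch late] = 2.4. Best-responding. ✓
Firm B (product quality weak), facing Launch early: Launch early gives 2, Launch late gives 13. Proposed Launch late is best. ✓
Firm B (product quality strong), facing Launch early: Launch early gives 10, Launch late gives -7. Proposed Launch early is best. ✓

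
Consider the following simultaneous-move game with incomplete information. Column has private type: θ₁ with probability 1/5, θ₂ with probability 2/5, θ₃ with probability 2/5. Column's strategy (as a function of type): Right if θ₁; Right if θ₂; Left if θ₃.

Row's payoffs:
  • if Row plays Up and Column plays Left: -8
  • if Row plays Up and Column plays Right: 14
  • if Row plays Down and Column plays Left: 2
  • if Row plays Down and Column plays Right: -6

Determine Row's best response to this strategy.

E[Up] = 1/5·(14) + 2/5·(14) + 2/5·(-8) = 26/5
E[Down] = 1/5·(-6) + 2/5·(-6) + 2/5·(2) = -14/5
Best response: Up (26/5 is the largest).

Up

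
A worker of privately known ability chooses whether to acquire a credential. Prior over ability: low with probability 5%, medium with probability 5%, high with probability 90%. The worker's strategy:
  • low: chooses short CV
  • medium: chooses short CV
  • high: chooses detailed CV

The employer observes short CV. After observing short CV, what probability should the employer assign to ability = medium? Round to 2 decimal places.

0.50

Apply Bayes' rule using the sender's strategy as the likelihood.
P(short CV) = 0.05·1 + 0.05·1 + 0.9·0 = 0.1
P(medium | short CV) = (0.05·1) / 0.1 = 0.05 / 0.1 = 0.5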